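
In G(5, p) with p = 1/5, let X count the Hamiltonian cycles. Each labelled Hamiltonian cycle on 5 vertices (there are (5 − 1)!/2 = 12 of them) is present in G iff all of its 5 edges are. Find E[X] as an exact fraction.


K_5 has (5 − 1)!/2 = 12 labelled Hamiltonian cycles.
For each such Hamiltonian cycle H, let X_H = 1 if all 5 edges of H are present in G. Then P[X_H = 1] = p^{5} = (1/5)^{5} = 1/3125.
By linearity of expectation: E[X] = Σ_H E[X_H] = 12 · p^{5} = 12 · 1/3125 = 12/3125.
Numerically: E[X] ≈ 0.00384.

E[X] = 12 · (1/5)^{5} = 12/3125 ≈ 0.00384.


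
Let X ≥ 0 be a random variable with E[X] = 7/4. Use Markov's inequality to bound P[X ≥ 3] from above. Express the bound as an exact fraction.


μ = E[X] = 7/4, a = 3.
Markov: P[X ≥ 3] ≤ μ/a = (7/4)/3 = 7/12.
Numerically: ≈ 0.58333.
(Since a = 3 > μ = 1.75000, the bound 7/12 is < 1 and informative.)

P[X ≥ 3] ≤ 7/12 ≈ 0.58333.


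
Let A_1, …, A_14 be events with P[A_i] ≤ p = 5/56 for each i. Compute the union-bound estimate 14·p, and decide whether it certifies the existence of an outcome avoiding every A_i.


Union bound: P[∪_{i=1}^{14} A_i] ≤ Σ_i P[A_i] ≤ 14·p = 14·(5/56) = 5/4.
Numerically: 5/4 ≈ 1.25000.
Is 5/4 < 1? NO.
Since the bound 5/4 is ≥ 1, the union bound is uninformative here; it does NOT by itself certify existence.

14·p = 5/4 ≈ 1.25000; existence NOT certified by the union bound.


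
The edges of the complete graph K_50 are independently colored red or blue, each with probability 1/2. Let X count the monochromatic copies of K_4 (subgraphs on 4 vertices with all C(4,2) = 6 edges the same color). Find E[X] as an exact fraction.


Let X = Σ_S X_S over the C(50, 4) = 230300 subsets S of size 4, where X_S = 1 if the K_4 on S is monochromatic.
For a fixed S, the K_4 on S has C(4, 2) = 6 edges. P[all 6 edges red] = (1/2)^6, and likewise for blue, so P[monochromatic] = 2·(1/2)^6 = 2^{1 − 6} = 1/32.
By linearity of expectation: E[X] = C(50, 4) · 2^{1 − 6} = 230300 · 1/32 = 57575/8.
Numerically: E[X] ≈ 7196.875.

E[X] = C(50,4)·2^(1−C(4,2)) = 57575/8 ≈ 7196.875.


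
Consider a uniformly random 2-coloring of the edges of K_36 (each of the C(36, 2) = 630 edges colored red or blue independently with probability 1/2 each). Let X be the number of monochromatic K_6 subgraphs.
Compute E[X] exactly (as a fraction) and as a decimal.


Let X = Σ_S X_S over the C(36, 6) = 1947792 subsets S of size 6, where X_S = 1 if the K_6 on S is monochromatic.
For a fixed S, the K_6 on S has C(6, 2) = 15 edges. P[all 15 edges red] = (1/2)^15, and likewise for blue, so P[monochromatic] = 2·(1/2)^15 = 2^{1 − 15} = 1/16384.
By linearity: E[X] = C(36, 6) · 2^{1 − 15} = 1947792 · 1/16384 = 121737/1024.
Numerically: E[X] ≈ 118.883789.

E[X] = C(36,6)·2^(1−C(6,2)) = 121737/1024 ≈ 118.883789.


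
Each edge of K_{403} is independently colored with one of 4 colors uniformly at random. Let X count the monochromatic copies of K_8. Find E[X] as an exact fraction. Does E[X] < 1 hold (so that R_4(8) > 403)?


E[X] = C(403, 8) · 4^{1 − 28} = 16090020602228430 · 4^{−27} = 16090020602228430/18014398509481984.
As a reduced fraction: E[X] = 8045010301114215/9007199254740992 ≈ 0.89318.
Is E[X] < 1? YES.
Since E[X] < 1, there exists a 4-coloring of K_{403} with no monochromatic K_8; hence R_4(8) > 403.

E[X] = 8045010301114215/9007199254740992 ≈ 0.89318; E[X] < 1, so R_4(8) > 403.


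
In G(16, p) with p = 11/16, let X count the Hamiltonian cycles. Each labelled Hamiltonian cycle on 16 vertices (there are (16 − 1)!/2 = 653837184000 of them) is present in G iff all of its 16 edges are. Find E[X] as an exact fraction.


K_16 has (16 − 1)!/2 = 653837184000 labelled Hamiltonian cycles.
For each such Hamiltonian cycle H, let X_H = 1 if all 16 edges of H are present in G. Then P[X_H = 1] = p^{16} = (11/16)^{16} = 45949729863572161/18446744073709551616.
Summing the indicators: E[X] = Σ_H E[X_H] = 653837184000 · p^{16} = 653837184000 · 45949729863572161/18446744073709551616 = 29339494120662818290072875/18014398509481984.
Numerically: E[X] ≈ 1.6287e+09.

E[X] = 653837184000 · (11/16)^{16} = 29339494120662818290072875/18014398509481984 ≈ 1.6287e+09.


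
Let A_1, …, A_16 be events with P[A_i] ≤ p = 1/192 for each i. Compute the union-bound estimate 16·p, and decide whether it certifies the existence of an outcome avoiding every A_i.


Union bound: P[∪_{i=1}^{16} A_i] ≤ Σ_i P[A_i] ≤ 16·p = 16·(1/192) = 1/12.
Numerically: 1/12 ≈ 0.0833333.
Is 1/12 < 1? YES.
Since P[∪ A_i] ≤ 1/12 < 1, the complement has P[∩ A_i^c] ≥ 1 − 1/12 = 11/12 > 0, so some outcome avoids every A_i.

16·p = 1/12 ≈ 0.0833333; existence CERTIFIED by the union bound.


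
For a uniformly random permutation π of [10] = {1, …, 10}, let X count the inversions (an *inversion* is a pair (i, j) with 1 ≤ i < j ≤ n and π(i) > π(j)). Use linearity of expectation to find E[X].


Write X = Σ X_I over the C(10, 2) = 45 pairs i < j, with X_I the indicator of one inversion.
There are 45 indicators.
For each fixed pair i < j, the values π(i) and π(j) are two distinct elements of {1, …, 10} in uniformly random order; by symmetry P[π(i) > π(j)] = 1/2.
By linearity: E[X] = 45 · (1/2) = C(10, 2) · (1/2) = 45/2 = 45/2 ≈ 22.5000.

E[X] = 45/2 = 22.5000.


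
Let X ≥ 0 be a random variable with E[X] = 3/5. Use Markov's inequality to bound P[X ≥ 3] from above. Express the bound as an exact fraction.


μ = E[X] = 3/5, a = 3.
Markov: P[X ≥ 3] ≤ μ/a = (3/5)/3 = 1/5.
Numerically: ≈ 0.20000.
(Since a = 3 > μ = 0.60000, the bound 1/5 is < 1 and informative.)

P[X ≥ 3] ≤ 1/5 ≈ 0.20000.


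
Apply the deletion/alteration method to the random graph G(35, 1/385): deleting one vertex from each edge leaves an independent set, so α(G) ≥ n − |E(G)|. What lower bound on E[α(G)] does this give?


E[|E(G)|] = C(35, 2)·p = 595 · (1/385) = 17/11.
E[α(G)] ≥ n − E[|E(G)|] = 35 − 17/11 = 368/11.
Numerically: ≈ 33.45455.
(This is only a lower bound; the true E[α(G)] may be larger.)

E[α(G)] ≥ 368/11 ≈ 33.45455.


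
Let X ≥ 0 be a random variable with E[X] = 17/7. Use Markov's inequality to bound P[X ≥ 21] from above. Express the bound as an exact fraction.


μ = E[X] = 17/7, a = 21.
Markov: P[X ≥ 21] ≤ μ/a = (17/7)/21 = 17/147.
Numerically: ≈ 0.116.
(Since a = 21 > μ = 2.429, the bound 17/147 is < 1 and informative.)

P[X ≥ 21] ≤ 17/147 ≈ 0.116.


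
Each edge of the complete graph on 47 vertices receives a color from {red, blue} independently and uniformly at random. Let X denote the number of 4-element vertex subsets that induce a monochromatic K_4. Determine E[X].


Let X = Σ_S X_S over the C(47, 4) = 178365 subsets S of size 4, where X_S = 1 if the K_4 on S is monochromatic.
For a fixed S, the K_4 on S has C(4, 2) = 6 edges. P[all 6 edges red] = (1/2)^6, and likewise for blue, so P[monochromatic] = 2·(1/2)^6 = 2^{1 − 6} = 1/32.
By linearity of expectation: E[X] = C(47, 4) · 2^{1 − 6} = 178365 · 1/32 = 178365/32.
Numerically: E[X] ≈ 5573.90625.

E[X] = C(47,4)·2^(1−C(4,2)) = 178365/32 ≈ 5573.90625.


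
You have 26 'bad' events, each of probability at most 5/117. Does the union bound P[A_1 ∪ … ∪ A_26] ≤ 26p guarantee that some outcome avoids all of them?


Union bound: P[∪_{i=1}^{26} A_i] ≤ Σ_i P[A_i] ≤ 26·p = 26·(5/117) = 10/9.
Numerically: 10/9 ≈ 1.111.
Is 10/9 < 1? NO.
Since the bound 10/9 is ≥ 1, the union bound is uninformative here; it does NOT by itself certify existence.

26·p = 10/9 ≈ 1.111; existence NOT certified by the union bound.


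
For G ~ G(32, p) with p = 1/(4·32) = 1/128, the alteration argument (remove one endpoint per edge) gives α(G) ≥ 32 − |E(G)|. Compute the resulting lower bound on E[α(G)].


E[|E(G)|] = C(32, 2)·p = 496 · (1/128) = 31/8.
E[α(G)] ≥ n − E[|E(G)|] = 32 − 31/8 = 225/8.
Numerically: ≈ 28.12500.
(This is only a lower bound; the true E[α(G)] may be larger.)

E[α(G)] ≥ 225/8 ≈ 28.12500.


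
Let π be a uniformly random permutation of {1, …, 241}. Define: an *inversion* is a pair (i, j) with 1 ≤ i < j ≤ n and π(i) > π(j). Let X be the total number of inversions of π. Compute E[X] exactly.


Write X = Σ X_I over the C(241, 2) = 28920 pairs i < j, with X_I the indicator of one inversion.
There are 28920 indicators.
For each fixed pair i < j, the values π(i) and π(j) are two distinct elements of {1, …, 241} in uniformly random order; by symmetry P[π(i) > π(j)] = 1/2.
By linearity: E[X] = 28920 · (1/2) = C(241, 2) · (1/2) = 28920/2 = 14460 ≈ 14460.000.

E[X] = 14460 = 14460.000.


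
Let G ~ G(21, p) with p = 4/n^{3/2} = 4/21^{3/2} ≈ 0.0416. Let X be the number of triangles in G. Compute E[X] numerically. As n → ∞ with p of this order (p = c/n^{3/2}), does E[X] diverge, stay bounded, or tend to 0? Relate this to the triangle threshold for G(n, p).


Number of potential triangles: C(21, 3) = 1330.
Each occurs with probability p³ ≈ (0.0416)³ ≈ 7.18114e-05.
By linearity: E[X] = C(21, 3)·p³ ≈ 1330 · 7.18114e-05 ≈ 0.096.
Since α = 3/2 > 1, p = c/n^{3/2} = o(1/n) is below the triangle threshold p ~ 1/n. Asymptotically E[X] ~ (c³/6)·n^{3(1−α)} = (4³/6)·n^{-1.5} → 0, so by Markov's inequality G has no triangles w.h.p.

E[X] ≈ 0.096; in regime p = Θ(1/n^{3/2}) E[X] tends to 0 (below the triangle threshold p ~ 1/n).


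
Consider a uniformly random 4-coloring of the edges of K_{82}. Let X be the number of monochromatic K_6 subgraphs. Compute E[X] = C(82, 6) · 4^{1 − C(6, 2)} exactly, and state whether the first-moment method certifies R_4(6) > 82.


E[X] = C(82, 6) · 4^{1 − 15} = 350161812 · 4^{−14} = 350161812/268435456.
As a reduced fraction: E[X] = 87540453/67108864 ≈ 1.3044544.
Is E[X] < 1? NO.
Since E[X] ≥ 1, the first-moment bound is inconclusive at n = 82; it does NOT by itself certify R_4(6) > 82.

E[X] = 87540453/67108864 ≈ 1.3044544; E[X] ≥ 1; first-moment method inconclusive here.


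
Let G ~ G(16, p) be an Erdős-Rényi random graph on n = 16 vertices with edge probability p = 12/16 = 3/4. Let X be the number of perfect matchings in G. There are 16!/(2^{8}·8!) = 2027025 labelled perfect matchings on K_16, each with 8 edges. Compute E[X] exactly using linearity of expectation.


K_16 has 16!/(2^{8}·8!) = 2027025 labelled perfect matchings.
For each such perfect matching H, let X_H = 1 if all 8 edges of H are present in G. Then P[X_H = 1] = p^{8} = (3/4)^{8} = 6561/65536.
By linearity: E[X] = Σ_H E[X_H] = 2027025 · p^{8} = 2027025 · 6561/65536 = 13299311025/65536.
Numerically: E[X] ≈ 2.0293e+05.

E[X] = 2027025 · (3/4)^{8} = 13299311025/65536 ≈ 2.0293e+05.


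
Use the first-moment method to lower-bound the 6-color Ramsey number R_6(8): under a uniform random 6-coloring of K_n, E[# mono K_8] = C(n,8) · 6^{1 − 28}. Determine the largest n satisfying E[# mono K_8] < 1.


We need C(n, 8) · 6^{1 − 28} < 1, i.e. C(n, 8) < 6^{28 − 1} = 1023490369077469249536.
Check values of n near the boundary:
  n = 1590: C(1590, 8) = 995397314198933813310; 995397314198933813310 < 1023490369077469249536? YES
  n = 1591: C(1591, 8) = 1000427749141189953870; 1000427749141189953870 < 1023490369077469249536? YES
  n = 1592: C(1592, 8) = 1005480414540892933435; 1005480414540892933435 < 1023490369077469249536? YES
  n = 1593: C(1593, 8) = 1010555394551193970323; 1010555394551193970323 < 1023490369077469249536? YES
  n = 1594: C(1594, 8) = 1015652773590544255167; 1015652773590544255167 < 1023490369077469249536? YES
  n = 1595: C(1595, 8) = 1020772636343363633895; 1020772636343363633895 < 1023490369077469249536? YES
  n = 1596: C(1596, 8) = 1025915067760710553965; 1025915067760710553965 < 1023490369077469249536? NO
  n = 1597: C(1597, 8) = 1031080153060953275445; 1031080153060953275445 < 1023490369077469249536? NO
  n = 1598: C(1598, 8) = 1036267977730442348529; 1036267977730442348529 < 1023490369077469249536? NO
The largest n with C(n, 8) < 1023490369077469249536 is n = 1595 (where E[X] = 113419181815929292655/113721152119718805504 ≈ 0.99734). Hence R_6(8) > 1595, i.e. R_6(8) ≥ 1596.

Largest n = 1595; hence R_6(8) > 1595.


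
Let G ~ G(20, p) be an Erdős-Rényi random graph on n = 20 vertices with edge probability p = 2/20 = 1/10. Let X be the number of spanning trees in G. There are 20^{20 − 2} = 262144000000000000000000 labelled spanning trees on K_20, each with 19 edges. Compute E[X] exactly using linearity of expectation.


K_20 has 20^{20 − 2} = 262144000000000000000000 labelled spanning trees.
For each such spanning tree H, let X_H = 1 if all 19 edges of H are present in G. Then P[X_H = 1] = p^{19} = (1/10)^{19} = 1/10000000000000000000.
Summing the indicators: E[X] = Σ_H E[X_H] = 262144000000000000000000 · p^{19} = 262144000000000000000000 · 1/10000000000000000000 = 131072/5.
Numerically: E[X] ≈ 2.621e+04.

E[X] = 262144000000000000000000 · (1/10)^{19} = 131072/5 ≈ 2.621e+04.


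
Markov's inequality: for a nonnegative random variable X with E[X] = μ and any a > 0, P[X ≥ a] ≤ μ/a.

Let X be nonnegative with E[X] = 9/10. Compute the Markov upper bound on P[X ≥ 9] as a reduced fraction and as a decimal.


μ = E[X] = 9/10, a = 9.
Markov: P[X ≥ 9] ≤ μ/a = (9/10)/9 = 1/10.
Numerically: ≈ 0.100.
(Since a = 9 > μ = 0.900, the bound 1/10 is < 1 and informative.)

P[X ≥ 9] ≤ 1/10 ≈ 0.100.


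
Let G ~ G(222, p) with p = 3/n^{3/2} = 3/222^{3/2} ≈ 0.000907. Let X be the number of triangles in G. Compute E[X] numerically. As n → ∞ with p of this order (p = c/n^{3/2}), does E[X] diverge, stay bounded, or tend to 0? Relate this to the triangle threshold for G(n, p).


Number of potential triangles: C(222, 3) = 1798940.
Each occurs with probability p³ ≈ (0.000907)³ ≈ 7.46063e-10.
By linearity: E[X] = C(222, 3)·p³ ≈ 1798940 · 7.46063e-10 ≈ 0.001.
Since α = 3/2 > 1, p = c/n^{3/2} = o(1/n) is below the triangle threshold p ~ 1/n. Asymptotically E[X] ~ (c³/6)·n^{3(1−α)} = (3³/6)·n^{-1.5} → 0, so by Markov's inequality G has no triangles w.h.p.

E[X] ≈ 0.001; in regime p = Θ(1/n^{3/2}) E[X] tends to 0 (below the triangle threshold p ~ 1/n).


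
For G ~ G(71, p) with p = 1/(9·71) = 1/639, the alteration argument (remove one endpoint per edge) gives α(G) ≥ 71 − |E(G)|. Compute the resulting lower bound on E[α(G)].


E[|E(G)|] = C(71, 2)·p = 2485 · (1/639) = 35/9.
E[α(G)] ≥ n − E[|E(G)|] = 71 − 35/9 = 604/9.
Numerically: ≈ 67.11111.
(This is only a lower bound; the true E[α(G)] may be larger.)

E[α(G)] ≥ 604/9 ≈ 67.11111.


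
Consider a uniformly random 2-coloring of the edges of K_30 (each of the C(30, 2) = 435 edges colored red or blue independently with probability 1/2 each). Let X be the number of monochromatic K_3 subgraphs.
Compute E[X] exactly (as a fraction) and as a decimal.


Let X = Σ_S X_S over the C(30, 3) = 4060 subsets S of size 3, where X_S = 1 if the K_3 on S is monochromatic.
For a fixed S, the K_3 on S has C(3, 2) = 3 edges. P[all 3 edges red] = (1/2)^3, and likewise for blue, so P[monochromatic] = 2·(1/2)^3 = 2^{1 − 3} = 1/4.
Summing: E[X] = C(30, 3) · 2^{1 − 3} = 4060 · 1/4 = 1015.
Numerically: E[X] ≈ 1015.000000.

E[X] = C(30,3)·2^(1−C(3,2)) = 1015 ≈ 1015.000000.


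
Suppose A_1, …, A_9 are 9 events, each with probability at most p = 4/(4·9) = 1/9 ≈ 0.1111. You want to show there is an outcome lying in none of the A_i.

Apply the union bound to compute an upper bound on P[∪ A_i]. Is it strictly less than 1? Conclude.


Union bound: P[∪_{i=1}^{9} A_i] ≤ Σ_i P[A_i] ≤ 9·p = 9·(1/9) = 1.
Numerically: 1 ≈ 1.0000.
Is 1 < 1? NO.
Since the bound 1 is ≥ 1, the union bound is uninformative here; it does NOT by itself certify existence.

9·p = 1 ≈ 1.0000; existence NOT certified by the union bound.


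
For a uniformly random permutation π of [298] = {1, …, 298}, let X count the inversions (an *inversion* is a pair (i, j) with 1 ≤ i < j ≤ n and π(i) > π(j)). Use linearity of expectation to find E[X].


Write X = Σ X_I over the C(298, 2) = 44253 pairs i < j, with X_I the indicator of one inversion.
There are 44253 indicators.
For each fixed pair i < j, the values π(i) and π(j) are two distinct elements of {1, …, 298} in uniformly random order; by symmetry P[π(i) > π(j)] = 1/2.
By linearity: E[X] = 44253 · (1/2) = C(298, 2) · (1/2) = 44253/2 = 44253/2 ≈ 22126.500.

E[X] = 44253/2 = 22126.500.


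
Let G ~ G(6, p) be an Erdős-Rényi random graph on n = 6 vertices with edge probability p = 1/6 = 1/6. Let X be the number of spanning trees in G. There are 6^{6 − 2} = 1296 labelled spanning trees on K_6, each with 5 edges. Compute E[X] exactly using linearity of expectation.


K_6 has 6^{6 − 2} = 1296 labelled spanning trees.
For each such spanning tree H, let X_H = 1 if all 5 edges of H are present in G. Then P[X_H = 1] = p^{5} = (1/6)^{5} = 1/7776.
By linearity of expectation: E[X] = Σ_H E[X_H] = 1296 · p^{5} = 1296 · 1/7776 = 1/6.
Numerically: E[X] ≈ 0.1667.

E[X] = 1296 · (1/6)^{5} = 1/6 ≈ 0.1667.


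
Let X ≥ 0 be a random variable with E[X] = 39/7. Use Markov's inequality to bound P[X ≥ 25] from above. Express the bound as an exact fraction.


μ = E[X] = 39/7, a = 25.
Markov: P[X ≥ 25] ≤ μ/a = (39/7)/25 = 39/175.
Numerically: ≈ 0.22286.
(Since a = 25 > μ = 5.57143, the bound 39/175 is < 1 and informative.)

P[X ≥ 25] ≤ 39/175 ≈ 0.22286.


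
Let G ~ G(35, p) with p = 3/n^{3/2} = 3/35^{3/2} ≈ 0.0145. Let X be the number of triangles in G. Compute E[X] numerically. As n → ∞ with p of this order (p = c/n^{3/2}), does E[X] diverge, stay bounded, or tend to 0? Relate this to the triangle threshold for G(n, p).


Number of potential triangles: C(35, 3) = 6545.
Each occurs with probability p³ ≈ (0.0145)³ ≈ 3.04129e-06.
By linearity: E[X] = C(35, 3)·p³ ≈ 6545 · 3.04129e-06 ≈ 0.020.
Since α = 3/2 > 1, p = c/n^{3/2} = o(1/n) is below the triangle threshold p ~ 1/n. Asymptotically E[X] ~ (c³/6)·n^{3(1−α)} = (3³/6)·n^{-1.5} → 0, so by Markov's inequality G has no triangles w.h.p.

E[X] ≈ 0.020; in regime p = Θ(1/n^{3/2}) E[X] tends to 0 (below the triangle threshold p ~ 1/n).


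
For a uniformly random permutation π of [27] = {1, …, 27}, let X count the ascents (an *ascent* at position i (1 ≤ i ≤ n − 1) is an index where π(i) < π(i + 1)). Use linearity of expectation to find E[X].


Write X = Σ X_I over i = 1, …, 26, with X_I the indicator of one ascent.
There are 26 indicators.
For each fixed i, the pair (π(i), π(i+1)) is a uniformly random ordered pair of distinct values from {1, …, 27}; by symmetry P[π(i) < π(i+1)] = 1/2.
By linearity: E[X] = 26 · (1/2) = (27 − 1) · (1/2) = 13 ≈ 13.000000.

E[X] = 13 = 13.000000.


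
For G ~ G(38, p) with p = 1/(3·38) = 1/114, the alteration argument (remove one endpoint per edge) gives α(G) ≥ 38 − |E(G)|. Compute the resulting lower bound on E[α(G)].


E[|E(G)|] = C(38, 2)·p = 703 · (1/114) = 37/6.
E[α(G)] ≥ n − E[|E(G)|] = 38 − 37/6 = 191/6.
Numerically: ≈ 31.833333.
(This is only a lower bound; the true E[α(G)] may be larger.)

E[α(G)] ≥ 191/6 ≈ 31.833333.


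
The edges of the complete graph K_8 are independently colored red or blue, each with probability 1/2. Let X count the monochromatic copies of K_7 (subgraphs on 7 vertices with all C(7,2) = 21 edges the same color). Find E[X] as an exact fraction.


Let X = Σ_S X_S over the C(8, 7) = 8 subsets S of size 7, where X_S = 1 if the K_7 on S is monochromatic.
For a fixed S, the K_7 on S has C(7, 2) = 21 edges. P[all 21 edges red] = (1/2)^21, and likewise for blue, so P[monochromatic] = 2·(1/2)^21 = 2^{1 − 21} = 1/1048576.
Summing: E[X] = C(8, 7) · 2^{1 − 21} = 8 · 1/1048576 = 1/131072.
Numerically: E[X] ≈ 0.00001.

E[X] = C(8,7)·2^(1−C(7,2)) = 1/131072 ≈ 0.00001.


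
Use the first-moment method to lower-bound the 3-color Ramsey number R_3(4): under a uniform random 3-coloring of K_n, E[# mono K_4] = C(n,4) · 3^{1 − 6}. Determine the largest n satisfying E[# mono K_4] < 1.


We need C(n, 4) · 3^{1 − 6} < 1, i.e. C(n, 4) < 3^{6 − 1} = 243.
Check values of n near the boundary:
  n = 7: C(7, 4) = 35; 35 < 243? YES
  n = 8: C(8, 4) = 70; 70 < 243? YES
  n = 9: C(9, 4) = 126; 126 < 243? YES
  n = 10: C(10, 4) = 210; 210 < 243? YES
  n = 11: C(11, 4) = 330; 330 < 243? NO
  n = 12: C(12, 4) = 495; 495 < 243? NO
The largest n with C(n, 4) < 243 is n = 10 (where E[X] = 70/81 ≈ 0.8642). Hence R_3(4) > 10, i.e. R_3(4) ≥ 11.

Largest n = 10; hence R_3(4) > 10.


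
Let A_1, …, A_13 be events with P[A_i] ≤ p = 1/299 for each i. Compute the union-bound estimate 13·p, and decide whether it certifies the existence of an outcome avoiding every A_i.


Union bound: P[∪_{i=1}^{13} A_i] ≤ Σ_i P[A_i] ≤ 13·p = 13·(1/299) = 1/23.
Numerically: 1/23 ≈ 0.0434783.
Is 1/23 < 1? YES.
Since P[∪ A_i] ≤ 1/23 < 1, the complement has P[∩ A_i^c] ≥ 1 − 1/23 = 22/23 > 0, so some outcome avoids every A_i.

13·p = 1/23 ≈ 0.0434783; existence CERTIFIED by the union bound.


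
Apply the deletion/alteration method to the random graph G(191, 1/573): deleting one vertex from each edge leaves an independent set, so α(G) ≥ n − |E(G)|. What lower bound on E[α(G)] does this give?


E[|E(G)|] = C(191, 2)·p = 18145 · (1/573) = 95/3.
E[α(G)] ≥ n − E[|E(G)|] = 191 − 95/3 = 478/3.
Numerically: ≈ 159.333.
(This is only a lower bound; the true E[α(G)] may be larger.)

E[α(G)] ≥ 478/3 ≈ 159.333.


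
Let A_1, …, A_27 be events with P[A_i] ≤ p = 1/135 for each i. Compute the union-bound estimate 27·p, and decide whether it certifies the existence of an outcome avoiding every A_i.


Union bound: P[∪_{i=1}^{27} A_i] ≤ Σ_i P[A_i] ≤ 27·p = 27·(1/135) = 1/5.
Numerically: 1/5 ≈ 0.200000.
Is 1/5 < 1? YES.
Since P[∪ A_i] ≤ 1/5 < 1, the complement has P[∩ A_i^c] ≥ 1 − 1/5 = 4/5 > 0, so some outcome avoids every A_i.

27·p = 1/5 ≈ 0.200000; existence CERTIFIED by the union bound.


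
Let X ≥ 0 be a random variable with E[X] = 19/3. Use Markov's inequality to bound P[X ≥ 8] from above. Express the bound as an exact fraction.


μ = E[X] = 19/3, a = 8.
Markov: P[X ≥ 8] ≤ μ/a = (19/3)/8 = 19/24.
Numerically: ≈ 0.792.
(Since a = 8 > μ = 6.333, the bound 19/24 is < 1 and informative.)

P[X ≥ 8] ≤ 19/24 ≈ 0.792.


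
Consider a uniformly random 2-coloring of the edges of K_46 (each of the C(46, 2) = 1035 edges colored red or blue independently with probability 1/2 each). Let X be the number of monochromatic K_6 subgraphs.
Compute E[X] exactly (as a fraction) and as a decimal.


Let X = Σ_S X_S over the C(46, 6) = 9366819 subsets S of size 6, where X_S = 1 if the K_6 on S is monochromatic.
For a fixed S, the K_6 on S has C(6, 2) = 15 edges. P[all 15 edges red] = (1/2)^15, and likewise for blue, so P[monochromatic] = 2·(1/2)^15 = 2^{1 − 15} = 1/16384.
Summing: E[X] = C(46, 6) · 2^{1 − 15} = 9366819 · 1/16384 = 9366819/16384.
Numerically: E[X] ≈ 571.70526.

E[X] = C(46,6)·2^(1−C(6,2)) = 9366819/16384 ≈ 571.70526.


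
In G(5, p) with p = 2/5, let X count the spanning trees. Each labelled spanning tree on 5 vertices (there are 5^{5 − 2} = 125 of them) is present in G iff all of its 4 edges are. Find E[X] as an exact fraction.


K_5 has 5^{5 − 2} = 125 labelled spanning trees.
For each such spanning tree H, let X_H = 1 if all 4 edges of H are present in G. Then P[X_H = 1] = p^{4} = (2/5)^{4} = 16/625.
By linearity of expectation: E[X] = Σ_H E[X_H] = 125 · p^{4} = 125 · 16/625 = 16/5.
Numerically: E[X] ≈ 3.2.

E[X] = 125 · (2/5)^{4} = 16/5 ≈ 3.2.


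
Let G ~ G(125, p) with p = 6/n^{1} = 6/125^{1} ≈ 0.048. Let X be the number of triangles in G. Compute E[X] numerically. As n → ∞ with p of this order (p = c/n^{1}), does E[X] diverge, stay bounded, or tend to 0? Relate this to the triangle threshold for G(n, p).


Number of potential triangles: C(125, 3) = 317750.
Each occurs with probability p³ ≈ (0.048)³ ≈ 1.105920e-04.
By linearity: E[X] = C(125, 3)·p³ ≈ 317750 · 1.105920e-04 ≈ 35.1406.
Here α = 1, so p = 6/n is exactly at the triangle threshold p ~ 1/n. Asymptotically E[X] → c³/6 = 6³/6 = 36 ≈ 36.0000, a bounded constant. In this regime the triangle count is asymptotically Poisson(c³/6).

E[X] ≈ 35.1406; in regime p = Θ(1/n^{1}) E[X] stays bounded (at the triangle threshold p ~ 1/n).


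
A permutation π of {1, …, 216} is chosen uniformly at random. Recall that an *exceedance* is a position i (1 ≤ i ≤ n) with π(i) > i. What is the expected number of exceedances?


Write X = Σ_{i=1}^{216} X_i, where X_i = 1_{π(i) > i}.
For each fixed i, π(i) is uniform over {1, …, 216} (marginal of a uniform permutation), so P[π(i) > i] = (n − i)/n. Summing: Σ_{i=1}^{216} (n − i)/n = (0 + 1 + … + 215)/216 = 216(216 − 1)/(2·216) = (216 − 1)/2.
Hence E[X] = Σ_{i=1}^{216} (216 − i)/216 = 215/2 ≈ 107.500000.

E[X] = 215/2 = 107.500000.


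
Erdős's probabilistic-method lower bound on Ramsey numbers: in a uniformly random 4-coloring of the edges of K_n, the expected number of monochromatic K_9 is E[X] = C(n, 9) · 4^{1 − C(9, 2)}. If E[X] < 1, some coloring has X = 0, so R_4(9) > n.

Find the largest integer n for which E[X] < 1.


We need C(n, 9) · 4^{1 − 36} < 1, i.e. C(n, 9) < 4^{36 − 1} = 1180591620717411303424.
Check values of n near the boundary:
  n = 909: C(909, 9) = 1122169012923711463931; 1122169012923711463931 < 1180591620717411303424? YES
  n = 910: C(910, 9) = 1133378248346922788210; 1133378248346922788210 < 1180591620717411303424? YES
  n = 911: C(911, 9) = 1144686900492291197405; 1144686900492291197405 < 1180591620717411303424? YES
  n = 912: C(912, 9) = 1156095740032081475120; 1156095740032081475120 < 1180591620717411303424? YES
  n = 913: C(913, 9) = 1167605542753639808390; 1167605542753639808390 < 1180591620717411303424? YES
  n = 914: C(914, 9) = 1179217089587653905932; 1179217089587653905932 < 1180591620717411303424? YES
  n = 915: C(915, 9) = 1190931166636537885130; 1190931166636537885130 < 1180591620717411303424? NO
The largest n with C(n, 9) < 1180591620717411303424 is n = 914 (where E[X] = 294804272396913476483/295147905179352825856 ≈ 0.9988). Hence R_4(9) > 914, i.e. R_4(9) ≥ 915.

Largest n = 914; hence R_4(9) > 914.


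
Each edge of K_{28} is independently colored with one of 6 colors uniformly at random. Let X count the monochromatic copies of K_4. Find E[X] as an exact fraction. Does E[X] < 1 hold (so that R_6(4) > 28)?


E[X] = C(28, 4) · 6^{1 − 6} = 20475 · 6^{−5} = 20475/7776.
As a reduced fraction: E[X] = 2275/864 ≈ 2.633.
Is E[X] < 1? NO.
Since E[X] ≥ 1, the first-moment bound is inconclusive at n = 28; it does NOT by itself certify R_6(4) > 28.

E[X] = 2275/864 ≈ 2.633; E[X] ≥ 1; first-moment method inconclusive here.


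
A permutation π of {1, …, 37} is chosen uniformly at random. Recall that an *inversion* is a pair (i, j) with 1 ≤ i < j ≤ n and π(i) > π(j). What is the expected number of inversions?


Write X = Σ X_I over the C(37, 2) = 666 pairs i < j, with X_I the indicator of one inversion.
There are 666 indicators.
For each fixed pair i < j, the values π(i) and π(j) are two distinct elements of {1, …, 37} in uniformly random order; by symmetry P[π(i) > π(j)] = 1/2.
By linearity: E[X] = 666 · (1/2) = C(37, 2) · (1/2) = 666/2 = 333 ≈ 333.000000.

E[X] = 333 = 333.000000.


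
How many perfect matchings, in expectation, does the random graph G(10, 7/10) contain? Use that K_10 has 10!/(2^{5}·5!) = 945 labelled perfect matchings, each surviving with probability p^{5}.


K_10 has 10!/(2^{5}·5!) = 945 labelled perfect matchings.
For each such perfect matching H, let X_H = 1 if all 5 edges of H are present in G. Then P[X_H = 1] = p^{5} = (7/10)^{5} = 16807/100000.
By linearity: E[X] = Σ_H E[X_H] = 945 · p^{5} = 945 · 16807/100000 = 3176523/20000.
Numerically: E[X] ≈ 159.

E[X] = 945 · (7/10)^{5} = 3176523/20000 ≈ 159.


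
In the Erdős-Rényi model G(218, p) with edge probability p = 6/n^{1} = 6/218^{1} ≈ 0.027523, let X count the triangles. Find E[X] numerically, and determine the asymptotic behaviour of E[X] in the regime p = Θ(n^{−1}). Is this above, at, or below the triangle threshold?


Number of potential triangles: C(218, 3) = 1703016.
Each occurs with probability p³ ≈ (0.027523)³ ≈ 2.0848954e-05.
By linearity: E[X] = C(218, 3)·p³ ≈ 1703016 · 2.0848954e-05 ≈ 35.50610.
Here α = 1, so p = 6/n is exactly at the triangle threshold p ~ 1/n. Asymptotically E[X] → c³/6 = 6³/6 = 36 ≈ 36.00000, a bounded constant. In this regime the triangle count is asymptotically Poisson(c³/6).

E[X] ≈ 35.50610; in regime p = Θ(1/n^{1}) E[X] stays bounded (at the triangle threshold p ~ 1/n).


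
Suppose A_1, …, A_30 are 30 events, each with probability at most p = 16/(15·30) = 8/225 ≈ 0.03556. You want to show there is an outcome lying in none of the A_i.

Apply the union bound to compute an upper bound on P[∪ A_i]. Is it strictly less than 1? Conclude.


Union bound: P[∪_{i=1}^{30} A_i] ≤ Σ_i P[A_i] ≤ 30·p = 30·(8/225) = 16/15.
Numerically: 16/15 ≈ 1.06667.
Is 16/15 < 1? NO.
Since the bound 16/15 is ≥ 1, the union bound is uninformative here; it does NOT by itself certify existence.

30·p = 16/15 ≈ 1.06667; existence NOT certified by the union bound.


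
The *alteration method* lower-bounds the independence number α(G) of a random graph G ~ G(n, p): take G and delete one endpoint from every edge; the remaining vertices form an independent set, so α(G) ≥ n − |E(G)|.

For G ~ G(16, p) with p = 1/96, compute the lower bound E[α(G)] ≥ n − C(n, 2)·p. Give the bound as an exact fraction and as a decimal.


E[|E(G)|] = C(16, 2)·p = 120 · (1/96) = 5/4.
E[α(G)] ≥ n − E[|E(G)|] = 16 − 5/4 = 59/4.
Numerically: ≈ 14.750.
(This is only a lower bound; the true E[α(G)] may be larger.)

E[α(G)] ≥ 59/4 ≈ 14.750.


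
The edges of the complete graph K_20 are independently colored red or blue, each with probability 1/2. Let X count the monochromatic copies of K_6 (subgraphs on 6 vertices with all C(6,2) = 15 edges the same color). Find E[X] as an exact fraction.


Let X = Σ_S X_S over the C(20, 6) = 38760 subsets S of size 6, where X_S = 1 if the K_6 on S is monochromatic.
For a fixed S, the K_6 on S has C(6, 2) = 15 edges. P[all 15 edges red] = (1/2)^15, and likewise for blue, so P[monochromatic] = 2·(1/2)^15 = 2^{1 − 15} = 1/16384.
Summing: E[X] = C(20, 6) · 2^{1 − 15} = 38760 · 1/16384 = 4845/2048.
Numerically: E[X] ≈ 2.365723.

E[X] = C(20,6)·2^(1−C(6,2)) = 4845/2048 ≈ 2.365723.


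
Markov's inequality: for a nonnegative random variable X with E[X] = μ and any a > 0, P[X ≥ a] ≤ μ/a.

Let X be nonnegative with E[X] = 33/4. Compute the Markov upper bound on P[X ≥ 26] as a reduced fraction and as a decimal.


μ = E[X] = 33/4, a = 26.
Markov: P[X ≥ 26] ≤ μ/a = (33/4)/26 = 33/104.
Numerically: ≈ 0.31731.
(Since a = 26 > μ = 8.25000, the bound 33/104 is < 1 and informative.)

P[X ≥ 26] ≤ 33/104 ≈ 0.31731.


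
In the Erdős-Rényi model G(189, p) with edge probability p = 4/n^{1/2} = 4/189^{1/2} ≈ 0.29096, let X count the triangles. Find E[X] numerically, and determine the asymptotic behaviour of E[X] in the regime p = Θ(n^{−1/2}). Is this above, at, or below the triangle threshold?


Number of potential triangles: C(189, 3) = 1107414.
Each occurs with probability p³ ≈ (0.29096)³ ≈ 2.4631296e-02.
By linearity: E[X] = C(189, 3)·p³ ≈ 1107414 · 2.4631296e-02 ≈ 27277.04231.
Since α = 1/2 < 1, p = c/n^{1/2} ≫ 1/n is above the triangle threshold p ~ 1/n. Asymptotically E[X] ~ (c³/6)·n^{3(1−α)} = (4³/6)·n^{1.5} → ∞; triangles are abundant w.h.p.

E[X] ≈ 27277.04231; in regime p = Θ(1/n^{1/2}) E[X] diverges (above the triangle threshold p ~ 1/n).


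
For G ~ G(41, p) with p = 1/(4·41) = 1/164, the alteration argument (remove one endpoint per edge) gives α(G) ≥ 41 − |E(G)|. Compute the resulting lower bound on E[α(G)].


E[|E(G)|] = C(41, 2)·p = 820 · (1/164) = 5.
E[α(G)] ≥ n − E[|E(G)|] = 41 − 5 = 36.
Numerically: ≈ 36.000000.
(This is only a lower bound; the true E[α(G)] may be larger.)

E[α(G)] ≥ 36 ≈ 36.000000.


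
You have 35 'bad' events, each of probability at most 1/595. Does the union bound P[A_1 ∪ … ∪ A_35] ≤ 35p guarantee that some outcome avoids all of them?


Union bound: P[∪_{i=1}^{35} A_i] ≤ Σ_i P[A_i] ≤ 35·p = 35·(1/595) = 1/17.
Numerically: 1/17 ≈ 0.058824.
Is 1/17 < 1? YES.
Since P[∪ A_i] ≤ 1/17 < 1, the complement has P[∩ A_i^c] ≥ 1 − 1/17 = 16/17 > 0, so some outcome avoids every A_i.

35·p = 1/17 ≈ 0.058824; existence CERTIFIED by the union bound.


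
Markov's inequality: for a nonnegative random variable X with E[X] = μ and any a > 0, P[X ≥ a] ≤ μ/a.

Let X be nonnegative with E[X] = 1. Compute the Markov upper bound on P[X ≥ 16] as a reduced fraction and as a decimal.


μ = E[X] = 1, a = 16.
Markov: P[X ≥ 16] ≤ μ/a = (1)/16 = 1/16.
Numerically: ≈ 0.06250.
(Since a = 16 > μ = 1.00000, the bound 1/16 is < 1 and informative.)

P[X ≥ 16] ≤ 1/16 ≈ 0.06250.


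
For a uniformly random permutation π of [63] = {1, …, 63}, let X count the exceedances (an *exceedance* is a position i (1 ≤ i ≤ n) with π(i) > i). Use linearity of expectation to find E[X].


Write X = Σ_{i=1}^{63} X_i, where X_i = 1_{π(i) > i}.
For each fixed i, π(i) is uniform over {1, …, 63} (marginal of a uniform permutation), so P[π(i) > i] = (n − i)/n. Summing: Σ_{i=1}^{63} (n − i)/n = (0 + 1 + … + 62)/63 = 63(63 − 1)/(2·63) = (63 − 1)/2.
Hence E[X] = Σ_{i=1}^{63} (63 − i)/63 = 31 ≈ 31.0000.

E[X] = 31 = 31.0000.


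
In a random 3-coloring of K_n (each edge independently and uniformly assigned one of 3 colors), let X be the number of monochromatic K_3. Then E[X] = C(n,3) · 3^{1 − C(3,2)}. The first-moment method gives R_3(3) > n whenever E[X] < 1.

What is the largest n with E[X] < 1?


We need C(n, 3) · 3^{1 − 3} < 1, i.e. C(n, 3) < 3^{3 − 1} = 9.
Check values of n near the boundary:
  n = 3: C(3, 3) = 1; 1 < 9? YES
  n = 4: C(4, 3) = 4; 4 < 9? YES
  n = 5: C(5, 3) = 10; 10 < 9? NO
The largest n with C(n, 3) < 9 is n = 4 (where E[X] = 4/9 ≈ 0.444444). Hence R_3(3) > 4, i.e. R_3(3) ≥ 5.

Largest n = 4; hence R_3(3) > 4.


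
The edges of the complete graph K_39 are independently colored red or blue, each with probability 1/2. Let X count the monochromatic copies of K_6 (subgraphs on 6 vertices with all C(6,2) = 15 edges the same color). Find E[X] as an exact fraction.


Let X = Σ_S X_S over the C(39, 6) = 3262623 subsets S of size 6, where X_S = 1 if the K_6 on S is monochromatic.
For a fixed S, the K_6 on S has C(6, 2) = 15 edges. P[all 15 edges red] = (1/2)^15, and likewise for blue, so P[monochromatic] = 2·(1/2)^15 = 2^{1 − 15} = 1/16384.
By linearity: E[X] = C(39, 6) · 2^{1 − 15} = 3262623 · 1/16384 = 3262623/16384.
Numerically: E[X] ≈ 199.134705.

E[X] = C(39,6)·2^(1−C(6,2)) = 3262623/16384 ≈ 199.134705.


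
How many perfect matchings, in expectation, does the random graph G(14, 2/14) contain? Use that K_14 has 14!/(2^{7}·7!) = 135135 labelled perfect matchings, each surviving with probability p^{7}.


K_14 has 14!/(2^{7}·7!) = 135135 labelled perfect matchings.
For each such perfect matching H, let X_H = 1 if all 7 edges of H are present in G. Then P[X_H = 1] = p^{7} = (1/7)^{7} = 1/823543.
By linearity: E[X] = Σ_H E[X_H] = 135135 · p^{7} = 135135 · 1/823543 = 19305/117649.
Numerically: E[X] ≈ 0.1641.

E[X] = 135135 · (1/7)^{7} = 19305/117649 ≈ 0.1641.


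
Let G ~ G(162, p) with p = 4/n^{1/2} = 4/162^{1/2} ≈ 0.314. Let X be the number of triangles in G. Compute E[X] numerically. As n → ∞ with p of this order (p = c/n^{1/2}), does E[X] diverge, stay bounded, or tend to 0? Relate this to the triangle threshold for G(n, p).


Number of potential triangles: C(162, 3) = 695520.
Each occurs with probability p³ ≈ (0.314)³ ≈ 3.10390e-02.
By linearity: E[X] = C(162, 3)·p³ ≈ 695520 · 3.10390e-02 ≈ 21588.232.
Since α = 1/2 < 1, p = c/n^{1/2} ≫ 1/n is above the triangle threshold p ~ 1/n. Asymptotically E[X] ~ (c³/6)·n^{3(1−α)} = (4³/6)·n^{1.5} → ∞; triangles are abundant w.h.p.

E[X] ≈ 21588.232; in regime p = Θ(1/n^{1/2}) E[X] diverges (above the triangle threshold p ~ 1/n).


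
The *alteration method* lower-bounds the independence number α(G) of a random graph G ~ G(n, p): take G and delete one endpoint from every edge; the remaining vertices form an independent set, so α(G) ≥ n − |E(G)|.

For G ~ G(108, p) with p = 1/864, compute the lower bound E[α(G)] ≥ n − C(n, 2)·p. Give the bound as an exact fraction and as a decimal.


E[|E(G)|] = C(108, 2)·p = 5778 · (1/864) = 107/16.
E[α(G)] ≥ n − E[|E(G)|] = 108 − 107/16 = 1621/16.
Numerically: ≈ 101.31250.
(This is only a lower bound; the true E[α(G)] may be larger.)

E[α(G)] ≥ 1621/16 ≈ 101.31250.


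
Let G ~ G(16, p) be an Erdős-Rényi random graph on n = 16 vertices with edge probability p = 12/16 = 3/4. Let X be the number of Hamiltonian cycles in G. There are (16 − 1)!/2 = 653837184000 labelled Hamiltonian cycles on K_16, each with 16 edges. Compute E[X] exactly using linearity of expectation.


K_16 has (16 − 1)!/2 = 653837184000 labelled Hamiltonian cycles.
For each such Hamiltonian cycle H, let X_H = 1 if all 16 edges of H are present in G. Then P[X_H = 1] = p^{16} = (3/4)^{16} = 43046721/4294967296.
Summing the indicators: E[X] = Σ_H E[X_H] = 653837184000 · p^{16} = 653837184000 · 43046721/4294967296 = 27485885585032875/4194304.
Numerically: E[X] ≈ 6.553e+09.

E[X] = 653837184000 · (3/4)^{16} = 27485885585032875/4194304 ≈ 6.553e+09.


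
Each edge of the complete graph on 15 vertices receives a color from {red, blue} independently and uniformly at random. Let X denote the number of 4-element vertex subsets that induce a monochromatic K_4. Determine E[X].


Let X = Σ_S X_S over the C(15, 4) = 1365 subsets S of size 4, where X_S = 1 if the K_4 on S is monochromatic.
For a fixed S, the K_4 on S has C(4, 2) = 6 edges. P[all 6 edges red] = (1/2)^6, and likewise for blue, so P[monochromatic] = 2·(1/2)^6 = 2^{1 − 6} = 1/32.
Summing: E[X] = C(15, 4) · 2^{1 − 6} = 1365 · 1/32 = 1365/32.
Numerically: E[X] ≈ 42.6562.

E[X] = C(15,4)·2^(1−C(4,2)) = 1365/32 ≈ 42.6562.


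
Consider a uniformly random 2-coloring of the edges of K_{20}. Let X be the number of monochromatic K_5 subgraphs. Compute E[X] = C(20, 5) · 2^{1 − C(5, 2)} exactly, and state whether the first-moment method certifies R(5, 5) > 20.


E[X] = C(20, 5) · 2^{1 − 10} = 15504 · 2^{−9} = 15504/512.
As a reduced fraction: E[X] = 969/32 ≈ 30.281250.
Is E[X] < 1? NO.
Since E[X] ≥ 1, the first-moment bound is inconclusive at n = 20; it does NOT by itself certify R(5, 5) > 20.

E[X] = 969/32 ≈ 30.281250; E[X] ≥ 1; first-moment method inconclusive here.


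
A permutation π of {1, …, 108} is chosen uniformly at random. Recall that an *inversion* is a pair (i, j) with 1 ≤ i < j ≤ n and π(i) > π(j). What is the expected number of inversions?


Write X = Σ X_I over the C(108, 2) = 5778 pairs i < j, with X_I the indicator of one inversion.
There are 5778 indicators.
For each fixed pair i < j, the values π(i) and π(j) are two distinct elements of {1, …, 108} in uniformly random order; by symmetry P[π(i) > π(j)] = 1/2.
By linearity: E[X] = 5778 · (1/2) = C(108, 2) · (1/2) = 5778/2 = 2889 ≈ 2889.0000.

E[X] = 2889 = 2889.0000.


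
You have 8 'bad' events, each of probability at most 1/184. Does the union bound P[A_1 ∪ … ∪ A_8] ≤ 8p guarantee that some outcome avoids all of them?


Union bound: P[∪_{i=1}^{8} A_i] ≤ Σ_i P[A_i] ≤ 8·p = 8·(1/184) = 1/23.
Numerically: 1/23 ≈ 0.04348.
Is 1/23 < 1? YES.
Since P[∪ A_i] ≤ 1/23 < 1, the complement has P[∩ A_i^c] ≥ 1 − 1/23 = 22/23 > 0, so some outcome avoids every A_i.

8·p = 1/23 ≈ 0.04348; existence CERTIFIED by the union bound.
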